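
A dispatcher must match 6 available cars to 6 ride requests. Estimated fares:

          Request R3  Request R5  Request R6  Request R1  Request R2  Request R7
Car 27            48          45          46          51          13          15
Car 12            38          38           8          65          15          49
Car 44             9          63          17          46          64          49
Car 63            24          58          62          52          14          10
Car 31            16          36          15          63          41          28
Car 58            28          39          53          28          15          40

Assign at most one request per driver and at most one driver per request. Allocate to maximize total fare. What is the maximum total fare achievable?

Max total: $335

This is a one-to-one assignment (maximum-weight bipartite matching).
Optimal: Car 27→Request R3 ($48), Car 12→Request R7 ($49), Car 44→Request R2 ($64), Car 63→Request R5 ($58), Car 31→Request R1 ($63), Car 58→Request R6 ($53) — total 48+49+64+58+63+53 = $335.
Column-greedy (each request in turn goes to its best remaining driver) gives $319, worse by 16.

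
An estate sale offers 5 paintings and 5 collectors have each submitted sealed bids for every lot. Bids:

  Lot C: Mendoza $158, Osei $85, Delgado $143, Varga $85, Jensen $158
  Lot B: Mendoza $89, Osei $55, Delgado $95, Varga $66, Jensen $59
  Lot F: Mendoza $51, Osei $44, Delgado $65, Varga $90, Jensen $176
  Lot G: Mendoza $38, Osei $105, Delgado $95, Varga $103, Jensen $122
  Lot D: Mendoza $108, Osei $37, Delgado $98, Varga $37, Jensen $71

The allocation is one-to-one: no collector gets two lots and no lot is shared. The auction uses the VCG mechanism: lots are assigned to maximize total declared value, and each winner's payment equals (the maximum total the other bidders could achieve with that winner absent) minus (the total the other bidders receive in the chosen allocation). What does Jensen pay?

Jensen pays $24.

Efficient allocation: Mendoza→Lot C ($158), Osei→Lot G ($105), Delgado→Lot D ($98), Varga→Lot B ($66), Jensen→Lot F ($176); total welfare W = $603.
Jensen receives Lot F at value $176, so the others get W − 176 = $427.
Without Jensen: best allocation of the remaining 4 bidders over all 5 lots is Mendoza→Lot C ($158), Osei→Lot G ($105), Delgado→Lot D ($98), Varga→Lot F ($90), total $451.
VCG payment = (others' best without Jensen) − (others' welfare with Jensen) = 451 − 427 = $24.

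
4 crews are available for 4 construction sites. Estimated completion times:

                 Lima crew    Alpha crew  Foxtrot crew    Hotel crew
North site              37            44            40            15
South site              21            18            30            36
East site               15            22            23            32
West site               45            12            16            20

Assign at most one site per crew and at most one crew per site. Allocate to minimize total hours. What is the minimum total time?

Optimal: Lima crew→East site (15 hours), Alpha crew→South site (18 hours), Foxtrot crew→West site (16 hours), Hotel crew→North site (15 hours) — total 15+18+16+15 = 64 hours.
Row-greedy (each crew in turn takes its cheapest remaining site) gives 72 hours, worse by 8.

Min total: 64 hours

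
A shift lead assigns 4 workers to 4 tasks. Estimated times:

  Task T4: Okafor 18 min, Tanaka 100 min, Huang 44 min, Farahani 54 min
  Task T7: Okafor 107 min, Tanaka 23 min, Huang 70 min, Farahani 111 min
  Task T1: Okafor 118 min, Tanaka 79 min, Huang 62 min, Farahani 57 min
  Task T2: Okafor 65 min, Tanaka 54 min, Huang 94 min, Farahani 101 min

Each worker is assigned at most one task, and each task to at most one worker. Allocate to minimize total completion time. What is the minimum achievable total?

Optimal: Okafor→Task T2 (65 min), Tanaka→Task T7 (23 min), Huang→Task T4 (44 min), Farahani→Task T1 (57 min) — total 65+23+44+57 = 189 min.
Row-greedy (each worker in turn takes its cheapest remaining task) gives 204 min, worse by 15.
Next-best assignment: Okafor→Task T4, Tanaka→Task T7, Huang→Task T2, Farahani→Task T1 = 192 min.

Min total: 189 min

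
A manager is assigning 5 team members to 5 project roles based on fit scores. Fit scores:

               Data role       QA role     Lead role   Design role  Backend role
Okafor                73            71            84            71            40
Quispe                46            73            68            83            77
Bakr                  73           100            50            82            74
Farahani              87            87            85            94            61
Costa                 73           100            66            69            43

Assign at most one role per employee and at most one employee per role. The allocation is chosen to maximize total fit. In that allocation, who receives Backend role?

Quispe receives Backend role.

Optimal: Okafor→Lead role (84 pts), Quispe→Backend role (77 pts), Bakr→Design role (82 pts), Farahani→Data role (87 pts), Costa→QA role (100 pts) — total 84+77+82+87+100 = 430 pts.
Every other assignment is strictly worse.
Quispe's own top role is Design role (83 pts), but forcing Quispe→Design role and reassigning the rest optimally gives only 428 pts — worse by 2.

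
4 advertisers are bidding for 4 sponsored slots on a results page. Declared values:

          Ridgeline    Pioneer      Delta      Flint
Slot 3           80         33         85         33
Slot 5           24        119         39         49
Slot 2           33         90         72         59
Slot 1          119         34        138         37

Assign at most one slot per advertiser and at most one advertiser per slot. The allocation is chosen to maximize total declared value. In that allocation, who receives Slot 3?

Ridgeline receives Slot 3.

This is a one-to-one assignment (maximum-weight bipartite matching).
Optimal: Ridgeline→Slot 3 ($80), Pioneer→Slot 5 ($119), Delta→Slot 1 ($138), Flint→Slot 2 ($59) — total 80+119+138+59 = $396.
Row-greedy (each advertiser in turn takes its best remaining slot) gives $382, worse by 14.
Ridgeline's own top slot is Slot 1 ($119), but forcing Ridgeline→Slot 1 and reassigning the rest optimally gives only $382 — worse by 14.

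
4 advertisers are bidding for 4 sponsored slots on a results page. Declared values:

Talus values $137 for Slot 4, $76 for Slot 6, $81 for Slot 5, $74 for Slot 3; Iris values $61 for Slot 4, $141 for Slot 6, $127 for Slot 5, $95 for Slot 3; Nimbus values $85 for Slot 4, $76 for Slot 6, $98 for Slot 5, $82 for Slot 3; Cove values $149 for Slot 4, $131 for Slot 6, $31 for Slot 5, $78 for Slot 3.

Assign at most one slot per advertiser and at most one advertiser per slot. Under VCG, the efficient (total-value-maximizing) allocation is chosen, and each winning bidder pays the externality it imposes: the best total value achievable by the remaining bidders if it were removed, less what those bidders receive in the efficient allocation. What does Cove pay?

Cove pays $30.

Efficient allocation: Talus→Slot 4 ($137), Iris→Slot 5 ($127), Nimbus→Slot 3 ($82), Cove→Slot 6 ($131); total welfare W = $477.
Cove receives Slot 6 at value $131, so the others get W − 131 = $346.
Without Cove: best allocation of the remaining 3 bidders over all 4 slots is Talus→Slot 4 ($137), Iris→Slot 6 ($141), Nimbus→Slot 5 ($98), total $376.
VCG payment = (others' best without Cove) − (others' welfare with Cove) = 376 − 346 = $30.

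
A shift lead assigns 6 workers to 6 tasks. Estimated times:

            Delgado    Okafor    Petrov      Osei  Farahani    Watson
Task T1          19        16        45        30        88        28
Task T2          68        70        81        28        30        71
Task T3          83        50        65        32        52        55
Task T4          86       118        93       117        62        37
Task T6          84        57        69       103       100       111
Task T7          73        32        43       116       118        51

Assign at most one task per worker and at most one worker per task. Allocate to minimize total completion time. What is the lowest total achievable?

This is a one-to-one assignment (minimum-cost bipartite matching).
Optimal: Delgado→Task T1 (19 min), Okafor→Task T6 (57 min), Petrov→Task T7 (43 min), Osei→Task T3 (32 min), Farahani→Task T2 (30 min), Watson→Task T4 (37 min) — total 19+57+43+32+30+37 = 218 min.
Next-best assignment: Delgado→Task T1, Okafor→Task T7, Petrov→Task T6, Osei→Task T3, Farahani→Task T2, Watson→Task T4 = 219 min.
Swapping Farahani↔Petrov (Farahani→Task T7 118 min, Petrov→Task T2 81 min) adds 126.

Minimum total: 218 min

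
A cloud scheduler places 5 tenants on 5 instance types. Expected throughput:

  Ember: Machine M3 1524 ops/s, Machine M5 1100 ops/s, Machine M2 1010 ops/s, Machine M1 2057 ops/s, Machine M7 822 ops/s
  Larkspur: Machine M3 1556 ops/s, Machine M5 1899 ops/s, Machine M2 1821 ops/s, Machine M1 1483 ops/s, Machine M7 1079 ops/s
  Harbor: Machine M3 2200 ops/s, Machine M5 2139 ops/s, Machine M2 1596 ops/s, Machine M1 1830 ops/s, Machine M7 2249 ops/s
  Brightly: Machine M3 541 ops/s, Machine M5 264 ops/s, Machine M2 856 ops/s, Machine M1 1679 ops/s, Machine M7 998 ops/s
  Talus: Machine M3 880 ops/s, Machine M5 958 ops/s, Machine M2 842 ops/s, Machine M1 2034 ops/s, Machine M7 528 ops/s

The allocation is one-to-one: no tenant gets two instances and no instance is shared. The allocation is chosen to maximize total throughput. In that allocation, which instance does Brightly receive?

Brightly receives Machine M2.

Optimal: Ember→Machine M3 (1524 ops/s), Larkspur→Machine M5 (1899 ops/s), Harbor→Machine M7 (2249 ops/s), Brightly→Machine M2 (856 ops/s), Talus→Machine M1 (2034 ops/s) — total 1524+1899+2249+856+2034 = 8562 ops/s.
Row-greedy (each tenant in turn takes its best remaining instance) gives 7941 ops/s, worse by 621.
Next-best assignment: Ember→Machine M3, Larkspur→Machine M2, Harbor→Machine M5, Brightly→Machine M7, Talus→Machine M1 = 8516 ops/s.
No other one-to-one assignment exceeds 8562 ops/s.
Brightly's own top instance is Machine M1 (1679 ops/s), but forcing Brightly→Machine M1 and reassigning the rest optimally gives only 8231 ops/s — worse by 331.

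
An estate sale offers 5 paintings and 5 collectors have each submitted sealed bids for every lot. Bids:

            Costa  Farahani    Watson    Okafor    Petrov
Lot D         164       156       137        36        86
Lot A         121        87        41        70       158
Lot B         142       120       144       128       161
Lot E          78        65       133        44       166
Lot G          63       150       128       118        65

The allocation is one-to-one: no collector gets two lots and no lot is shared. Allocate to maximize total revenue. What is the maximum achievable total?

Maximum total: $733

Optimal: Costa→Lot D ($164), Farahani→Lot G ($150), Watson→Lot E ($133), Okafor→Lot B ($128), Petrov→Lot A ($158) — total 164+150+133+128+158 = $733.
Row-greedy (each collector in turn takes its best remaining lot) gives $694, worse by 39.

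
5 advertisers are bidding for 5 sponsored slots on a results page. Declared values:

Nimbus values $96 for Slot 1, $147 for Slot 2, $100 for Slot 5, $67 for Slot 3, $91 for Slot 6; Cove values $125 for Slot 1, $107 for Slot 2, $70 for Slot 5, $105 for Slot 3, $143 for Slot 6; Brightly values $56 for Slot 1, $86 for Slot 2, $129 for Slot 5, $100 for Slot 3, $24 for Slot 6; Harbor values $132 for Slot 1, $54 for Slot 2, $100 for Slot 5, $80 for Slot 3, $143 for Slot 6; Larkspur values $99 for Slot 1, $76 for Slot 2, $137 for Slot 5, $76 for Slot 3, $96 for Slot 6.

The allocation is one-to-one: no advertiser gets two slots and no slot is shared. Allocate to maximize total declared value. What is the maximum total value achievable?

Optimal: Nimbus→Slot 2 ($147), Cove→Slot 6 ($143), Brightly→Slot 3 ($100), Harbor→Slot 1 ($132), Larkspur→Slot 5 ($137) — total 147+143+100+132+137 = $659.
Column-greedy (each slot in turn goes to its best remaining advertiser) gives $545, worse by 114.
No other one-to-one assignment exceeds $659.

Maximum total: $659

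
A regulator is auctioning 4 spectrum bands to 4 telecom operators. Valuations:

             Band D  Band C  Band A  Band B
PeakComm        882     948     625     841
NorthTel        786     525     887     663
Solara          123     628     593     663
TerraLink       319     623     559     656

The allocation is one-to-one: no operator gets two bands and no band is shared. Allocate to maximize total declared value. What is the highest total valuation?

Optimal: PeakComm→Band D ($882M), NorthTel→Band A ($887M), Solara→Band B ($663M), TerraLink→Band C ($623M) — total 882+887+663+623 = $3055M.
Max-entry greedy (repeatedly take the single best remaining cell) gives $2817M, worse by 238.

Max total: $3055M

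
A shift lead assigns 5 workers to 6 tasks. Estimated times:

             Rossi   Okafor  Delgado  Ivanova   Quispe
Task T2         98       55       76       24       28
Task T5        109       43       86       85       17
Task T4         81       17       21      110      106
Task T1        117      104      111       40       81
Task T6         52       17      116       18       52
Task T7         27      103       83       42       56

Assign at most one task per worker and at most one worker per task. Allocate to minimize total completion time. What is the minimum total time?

Min total: 106 min

This is a one-to-one assignment (minimum-cost bipartite matching).
Optimal: Rossi→Task T7 (27 min), Okafor→Task T6 (17 min), Delgado→Task T4 (21 min), Ivanova→Task T2 (24 min), Quispe→Task T5 (17 min) — total 27+17+21+24+17 = 106 min.
Row-greedy (each worker in turn takes its cheapest remaining task) gives 155 min, worse by 49.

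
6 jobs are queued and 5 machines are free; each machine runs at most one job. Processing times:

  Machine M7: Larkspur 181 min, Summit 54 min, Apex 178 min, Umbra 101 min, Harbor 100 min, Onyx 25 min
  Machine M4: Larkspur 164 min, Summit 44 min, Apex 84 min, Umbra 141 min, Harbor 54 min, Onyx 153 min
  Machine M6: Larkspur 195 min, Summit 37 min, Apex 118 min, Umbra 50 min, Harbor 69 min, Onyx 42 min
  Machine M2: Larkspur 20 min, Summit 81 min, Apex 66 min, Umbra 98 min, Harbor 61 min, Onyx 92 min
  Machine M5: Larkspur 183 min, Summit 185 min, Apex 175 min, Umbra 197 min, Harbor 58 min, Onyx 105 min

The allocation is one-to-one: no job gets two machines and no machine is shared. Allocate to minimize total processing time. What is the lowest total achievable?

Minimum total: 197 min

Optimal: Onyx→Machine M7 (25 min), Summit→Machine M4 (44 min), Umbra→Machine M6 (50 min), Larkspur→Machine M2 (20 min), Harbor→Machine M5 (58 min) — total 25+44+50+20+58 = 197 min.
Min-entry greedy (repeatedly take the single cheapest remaining cell) gives 311 min, worse by 114.
Next-best assignment: Onyx→Machine M7, Apex→Machine M4, Summit→Machine M6, Larkspur→Machine M2, Harbor→Machine M5 = 224 min.
No other one-to-one assignment undercuts 197 min.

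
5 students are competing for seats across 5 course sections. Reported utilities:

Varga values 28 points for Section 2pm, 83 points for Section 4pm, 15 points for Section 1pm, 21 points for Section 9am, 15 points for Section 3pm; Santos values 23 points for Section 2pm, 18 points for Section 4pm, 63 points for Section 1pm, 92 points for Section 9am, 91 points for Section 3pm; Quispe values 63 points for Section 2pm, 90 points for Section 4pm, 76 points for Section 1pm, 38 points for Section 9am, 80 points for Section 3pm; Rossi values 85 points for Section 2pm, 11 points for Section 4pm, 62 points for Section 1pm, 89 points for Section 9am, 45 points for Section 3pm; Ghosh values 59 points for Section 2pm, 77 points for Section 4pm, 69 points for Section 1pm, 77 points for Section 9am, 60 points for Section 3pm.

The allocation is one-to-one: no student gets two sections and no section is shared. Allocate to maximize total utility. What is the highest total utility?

Max total: 412 points

This is the linear assignment problem.
Optimal: Varga→Section 4pm (83 points), Santos→Section 3pm (91 points), Quispe→Section 1pm (76 points), Rossi→Section 2pm (85 points), Ghosh→Section 9am (77 points) — total 83+91+76+85+77 = 412 points.
Max-entry greedy (repeatedly take the single best remaining cell) gives 351 points, worse by 61.
Swapping Ghosh↔Quispe (Ghosh→Section 1pm 69 points, Quispe→Section 9am 38 points) loses 46.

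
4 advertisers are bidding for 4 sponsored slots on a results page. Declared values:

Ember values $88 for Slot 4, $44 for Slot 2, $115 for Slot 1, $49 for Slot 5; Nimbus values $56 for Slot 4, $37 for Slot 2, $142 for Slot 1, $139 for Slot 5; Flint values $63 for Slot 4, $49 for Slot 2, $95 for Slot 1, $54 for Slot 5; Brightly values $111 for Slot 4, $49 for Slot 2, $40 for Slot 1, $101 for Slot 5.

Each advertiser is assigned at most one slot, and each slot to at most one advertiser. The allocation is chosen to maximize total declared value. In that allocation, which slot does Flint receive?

Optimal: Ember→Slot 1 ($115), Nimbus→Slot 5 ($139), Flint→Slot 2 ($49), Brightly→Slot 4 ($111) — total 115+139+49+111 = $414.
Row-greedy (each advertiser in turn takes its best remaining slot) gives $366, worse by 48.
Next-best assignment: Ember→Slot 2, Nimbus→Slot 5, Flint→Slot 1, Brightly→Slot 4 = $389.
Swapping Brightly↔Nimbus (Brightly→Slot 5 $101, Nimbus→Slot 4 $56) loses 93.
Every other assignment is strictly worse.
Flint's own top slot is Slot 1 ($95), but forcing Flint→Slot 1 and reassigning the rest optimally gives only $389 — worse by 25.

Flint receives Slot 2.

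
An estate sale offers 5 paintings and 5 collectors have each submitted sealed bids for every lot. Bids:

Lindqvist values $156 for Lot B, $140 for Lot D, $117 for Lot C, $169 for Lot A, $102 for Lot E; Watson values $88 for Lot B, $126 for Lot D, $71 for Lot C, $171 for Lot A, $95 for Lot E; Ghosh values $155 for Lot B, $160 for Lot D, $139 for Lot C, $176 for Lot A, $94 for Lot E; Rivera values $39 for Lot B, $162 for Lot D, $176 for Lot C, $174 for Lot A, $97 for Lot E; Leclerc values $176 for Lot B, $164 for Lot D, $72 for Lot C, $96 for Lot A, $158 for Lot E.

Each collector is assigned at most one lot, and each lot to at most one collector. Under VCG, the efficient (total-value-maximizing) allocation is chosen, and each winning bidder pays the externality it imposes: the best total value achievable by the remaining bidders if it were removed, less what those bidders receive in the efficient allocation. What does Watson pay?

Efficient allocation: Lindqvist→Lot B ($156), Watson→Lot A ($171), Ghosh→Lot D ($160), Rivera→Lot C ($176), Leclerc→Lot E ($158); total welfare W = $821.
Watson receives Lot A at value $171, so the others get W − 171 = $650.
Without Watson: best allocation of the remaining 4 bidders over all 5 lots is Lindqvist→Lot A ($169), Ghosh→Lot D ($160), Rivera→Lot C ($176), Leclerc→Lot B ($176), total $681.
VCG payment = (others' best without Watson) − (others' welfare with Watson) = 681 − 650 = $31.

Watson pays $31.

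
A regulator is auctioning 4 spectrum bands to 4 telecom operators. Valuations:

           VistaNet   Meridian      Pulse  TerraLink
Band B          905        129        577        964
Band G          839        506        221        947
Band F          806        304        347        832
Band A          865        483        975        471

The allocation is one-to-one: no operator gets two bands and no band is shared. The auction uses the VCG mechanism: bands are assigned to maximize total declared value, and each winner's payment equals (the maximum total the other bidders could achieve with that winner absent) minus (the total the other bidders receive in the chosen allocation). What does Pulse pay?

Pulse pays $59M.

Efficient allocation: VistaNet→Band F ($806M), Meridian→Band G ($506M), Pulse→Band A ($975M), TerraLink→Band B ($964M); total welfare W = $3251M.
Pulse receives Band A at value $975M, so the others get W − 975 = $2276M.
Without Pulse: best allocation of the remaining 3 bidders over all 4 bands is VistaNet→Band B ($905M), Meridian→Band A ($483M), TerraLink→Band G ($947M), total $2335M.
VCG payment = (others' best without Pulse) − (others' welfare with Pulse) = 2335 − 2276 = $59M.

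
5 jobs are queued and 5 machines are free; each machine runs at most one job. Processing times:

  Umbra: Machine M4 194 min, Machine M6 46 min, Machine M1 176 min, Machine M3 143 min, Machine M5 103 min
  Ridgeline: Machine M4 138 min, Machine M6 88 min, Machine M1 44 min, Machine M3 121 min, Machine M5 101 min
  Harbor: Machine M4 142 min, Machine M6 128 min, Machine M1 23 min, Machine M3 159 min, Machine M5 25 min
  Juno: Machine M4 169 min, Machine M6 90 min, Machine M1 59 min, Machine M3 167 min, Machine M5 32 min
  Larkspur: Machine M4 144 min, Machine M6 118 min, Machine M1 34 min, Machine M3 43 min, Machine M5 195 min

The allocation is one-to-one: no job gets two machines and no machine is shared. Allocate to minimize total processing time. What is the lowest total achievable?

Minimum total: 282 min

Optimal: Umbra→Machine M6 (46 min), Ridgeline→Machine M4 (138 min), Harbor→Machine M1 (23 min), Juno→Machine M5 (32 min), Larkspur→Machine M3 (43 min) — total 46+138+23+32+43 = 282 min.
Row-greedy (each job in turn takes its cheapest remaining machine) gives 426 min, worse by 144.
Checked against all permutations: 282 min is optimal.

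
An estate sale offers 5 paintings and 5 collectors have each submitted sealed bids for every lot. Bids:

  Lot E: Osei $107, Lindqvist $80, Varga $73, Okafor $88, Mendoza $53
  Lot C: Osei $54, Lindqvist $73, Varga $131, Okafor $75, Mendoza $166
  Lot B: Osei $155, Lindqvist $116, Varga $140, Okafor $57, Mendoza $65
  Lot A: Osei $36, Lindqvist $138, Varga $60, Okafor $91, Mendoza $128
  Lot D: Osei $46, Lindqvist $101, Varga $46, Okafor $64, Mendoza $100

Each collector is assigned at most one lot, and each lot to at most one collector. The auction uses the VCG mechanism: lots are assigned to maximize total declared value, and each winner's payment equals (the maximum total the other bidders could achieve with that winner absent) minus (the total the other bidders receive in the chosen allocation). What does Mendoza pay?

Efficient allocation: Osei→Lot E ($107), Lindqvist→Lot A ($138), Varga→Lot B ($140), Okafor→Lot D ($64), Mendoza→Lot C ($166); total welfare W = $615.
Mendoza receives Lot C at value $166, so the others get W − 166 = $449.
Without Mendoza: best allocation of the remaining 4 bidders over all 5 lots is Osei→Lot B ($155), Lindqvist→Lot A ($138), Varga→Lot C ($131), Okafor→Lot E ($88), total $512.
VCG payment = (others' best without Mendoza) − (others' welfare with Mendoza) = 512 − 449 = $63.

Mendoza pays $63.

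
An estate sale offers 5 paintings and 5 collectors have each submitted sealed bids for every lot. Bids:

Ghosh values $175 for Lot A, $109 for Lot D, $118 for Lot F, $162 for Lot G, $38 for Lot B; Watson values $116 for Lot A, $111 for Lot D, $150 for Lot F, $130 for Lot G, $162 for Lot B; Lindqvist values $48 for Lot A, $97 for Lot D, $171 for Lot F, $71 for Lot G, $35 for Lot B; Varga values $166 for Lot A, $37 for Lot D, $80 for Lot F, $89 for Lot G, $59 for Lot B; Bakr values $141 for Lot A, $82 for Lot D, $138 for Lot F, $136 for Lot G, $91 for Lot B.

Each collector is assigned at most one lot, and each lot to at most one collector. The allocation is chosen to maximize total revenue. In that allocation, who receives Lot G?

Optimal: Ghosh→Lot D ($109), Watson→Lot B ($162), Lindqvist→Lot F ($171), Varga→Lot A ($166), Bakr→Lot G ($136) — total 109+162+171+166+136 = $744.
Row-greedy (each collector in turn takes its best remaining lot) gives $679, worse by 65.
Next-best assignment: Ghosh→Lot G, Watson→Lot B, Lindqvist→Lot F, Varga→Lot A, Bakr→Lot D = $743.
Swapping Watson↔Lindqvist (Watson→Lot F $150, Lindqvist→Lot B $35) loses 148.
Every other assignment is strictly worse.
Bakr's own top lot is Lot A ($141), but forcing Bakr→Lot A and reassigning the rest optimally gives only $673 — worse by 71.

Bakr receives Lot G.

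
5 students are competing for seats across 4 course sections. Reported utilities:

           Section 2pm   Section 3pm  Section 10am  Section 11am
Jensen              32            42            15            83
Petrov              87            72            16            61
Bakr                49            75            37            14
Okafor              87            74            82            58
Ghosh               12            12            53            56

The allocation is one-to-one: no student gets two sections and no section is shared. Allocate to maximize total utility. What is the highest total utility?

Maximum total: 327 points

Optimal: Petrov→Section 2pm (87 points), Bakr→Section 3pm (75 points), Okafor→Section 10am (82 points), Jensen→Section 11am (83 points) — total 87+75+82+83 = 327 points.
Swapping Bakr↔Petrov (Bakr→Section 2pm 49 points, Petrov→Section 3pm 72 points) loses 41.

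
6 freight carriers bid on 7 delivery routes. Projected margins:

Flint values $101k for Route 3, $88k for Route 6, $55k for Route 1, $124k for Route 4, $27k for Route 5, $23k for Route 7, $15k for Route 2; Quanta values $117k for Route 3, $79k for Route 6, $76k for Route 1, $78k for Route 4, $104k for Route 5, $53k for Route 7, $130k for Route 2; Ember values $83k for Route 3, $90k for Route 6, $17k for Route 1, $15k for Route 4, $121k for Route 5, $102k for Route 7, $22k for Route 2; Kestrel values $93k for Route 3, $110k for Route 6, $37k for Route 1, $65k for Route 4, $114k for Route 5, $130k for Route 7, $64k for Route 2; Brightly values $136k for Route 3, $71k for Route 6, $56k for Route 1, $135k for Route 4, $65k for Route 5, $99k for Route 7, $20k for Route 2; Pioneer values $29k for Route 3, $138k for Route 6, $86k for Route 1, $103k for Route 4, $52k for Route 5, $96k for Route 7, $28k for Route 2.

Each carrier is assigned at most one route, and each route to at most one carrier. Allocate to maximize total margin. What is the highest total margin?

Max total: $779k

Optimal: Flint→Route 4 ($124k), Quanta→Route 2 ($130k), Ember→Route 5 ($121k), Kestrel→Route 7 ($130k), Brightly→Route 3 ($136k), Pioneer→Route 6 ($138k) — total 124+130+121+130+136+138 = $779k.
Column-greedy (each route in turn goes to its best remaining carrier) gives $725k, worse by 54.
Next-best assignment: Flint→Route 3, Quanta→Route 2, Ember→Route 5, Kestrel→Route 7, Brightly→Route 4, Pioneer→Route 6 = $755k.
Every other assignment is strictly worse.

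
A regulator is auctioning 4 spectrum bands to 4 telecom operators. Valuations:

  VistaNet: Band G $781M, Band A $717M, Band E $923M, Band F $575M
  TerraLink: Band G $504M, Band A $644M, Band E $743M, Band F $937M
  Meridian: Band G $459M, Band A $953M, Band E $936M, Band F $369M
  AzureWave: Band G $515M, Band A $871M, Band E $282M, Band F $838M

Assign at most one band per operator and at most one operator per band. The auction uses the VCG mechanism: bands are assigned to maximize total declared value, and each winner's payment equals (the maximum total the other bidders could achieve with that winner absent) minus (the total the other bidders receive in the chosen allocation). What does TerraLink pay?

TerraLink pays $126M.

Efficient allocation: VistaNet→Band G ($781M), TerraLink→Band F ($937M), Meridian→Band E ($936M), AzureWave→Band A ($871M); total welfare W = $3525M.
TerraLink receives Band F at value $937M, so the others get W − 937 = $2588M.
Without TerraLink: best allocation of the remaining 3 bidders over all 4 bands is VistaNet→Band E ($923M), Meridian→Band A ($953M), AzureWave→Band F ($838M), total $2714M.
VCG payment = (others' best without TerraLink) − (others' welfare with TerraLink) = 2714 − 2588 = $126M.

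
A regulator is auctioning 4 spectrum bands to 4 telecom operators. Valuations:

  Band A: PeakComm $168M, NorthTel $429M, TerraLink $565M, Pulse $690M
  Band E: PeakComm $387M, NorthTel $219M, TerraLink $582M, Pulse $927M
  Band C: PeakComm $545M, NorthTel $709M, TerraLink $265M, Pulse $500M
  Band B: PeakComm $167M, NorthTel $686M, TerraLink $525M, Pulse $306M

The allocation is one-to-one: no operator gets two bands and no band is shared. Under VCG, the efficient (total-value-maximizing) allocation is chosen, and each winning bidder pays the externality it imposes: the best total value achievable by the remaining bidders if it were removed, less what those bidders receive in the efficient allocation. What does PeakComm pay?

Efficient allocation: PeakComm→Band C ($545M), NorthTel→Band B ($686M), TerraLink→Band A ($565M), Pulse→Band E ($927M); total welfare W = $2723M.
PeakComm receives Band C at value $545M, so the others get W − 545 = $2178M.
Without PeakComm: best allocation of the remaining 3 bidders over all 4 bands is NorthTel→Band C ($709M), TerraLink→Band A ($565M), Pulse→Band E ($927M), total $2201M.
VCG payment = (others' best without PeakComm) − (others' welfare with PeakComm) = 2201 − 2178 = $23M.

PeakComm pays $23M.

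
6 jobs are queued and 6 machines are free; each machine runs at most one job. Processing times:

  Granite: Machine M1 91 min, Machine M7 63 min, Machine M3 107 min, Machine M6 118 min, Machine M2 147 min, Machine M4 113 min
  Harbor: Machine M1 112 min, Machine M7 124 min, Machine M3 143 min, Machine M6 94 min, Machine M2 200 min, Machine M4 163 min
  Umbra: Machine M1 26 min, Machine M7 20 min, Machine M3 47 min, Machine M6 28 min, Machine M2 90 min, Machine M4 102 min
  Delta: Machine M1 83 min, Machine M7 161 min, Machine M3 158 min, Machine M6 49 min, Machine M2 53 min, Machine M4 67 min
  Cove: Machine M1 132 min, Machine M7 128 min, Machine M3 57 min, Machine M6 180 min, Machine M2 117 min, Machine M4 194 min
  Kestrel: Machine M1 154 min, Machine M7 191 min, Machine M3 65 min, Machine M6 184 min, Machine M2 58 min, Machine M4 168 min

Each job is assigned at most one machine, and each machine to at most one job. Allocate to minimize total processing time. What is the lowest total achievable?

Treat this as an assignment problem: match each job to one machine.
Optimal: Granite→Machine M7 (63 min), Harbor→Machine M6 (94 min), Umbra→Machine M1 (26 min), Delta→Machine M4 (67 min), Cove→Machine M3 (57 min), Kestrel→Machine M2 (58 min) — total 63+94+26+67+57+58 = 365 min.
Checked against all permutations: 365 min is optimal.

Min total: 365 min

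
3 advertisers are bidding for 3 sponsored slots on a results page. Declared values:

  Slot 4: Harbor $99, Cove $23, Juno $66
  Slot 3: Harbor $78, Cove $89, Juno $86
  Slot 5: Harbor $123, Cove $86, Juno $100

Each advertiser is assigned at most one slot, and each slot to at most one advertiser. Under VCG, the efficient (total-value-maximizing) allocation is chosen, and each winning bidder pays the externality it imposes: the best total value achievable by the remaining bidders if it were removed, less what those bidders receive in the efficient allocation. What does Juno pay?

Efficient allocation: Harbor→Slot 4 ($99), Cove→Slot 3 ($89), Juno→Slot 5 ($100); total welfare W = $288.
Juno receives Slot 5 at value $100, so the others get W − 100 = $188.
Without Juno: best allocation of the remaining 2 bidders over all 3 slots is Harbor→Slot 5 ($123), Cove→Slot 3 ($89), total $212.
VCG payment = (others' best without Juno) − (others' welfare with Juno) = 212 − 188 = $24.

Juno pays $24.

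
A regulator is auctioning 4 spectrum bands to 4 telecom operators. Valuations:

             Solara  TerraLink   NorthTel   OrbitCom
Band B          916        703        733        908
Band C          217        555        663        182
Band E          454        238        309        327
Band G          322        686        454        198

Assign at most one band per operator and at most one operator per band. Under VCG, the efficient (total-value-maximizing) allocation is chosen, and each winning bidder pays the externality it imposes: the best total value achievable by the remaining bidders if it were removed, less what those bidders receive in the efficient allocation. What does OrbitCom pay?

Efficient allocation: Solara→Band E ($454M), TerraLink→Band G ($686M), NorthTel→Band C ($663M), OrbitCom→Band B ($908M); total welfare W = $2711M.
OrbitCom receives Band B at value $908M, so the others get W − 908 = $1803M.
Without OrbitCom: best allocation of the remaining 3 bidders over all 4 bands is Solara→Band B ($916M), TerraLink→Band G ($686M), NorthTel→Band C ($663M), total $2265M.
VCG payment = (others' best without OrbitCom) − (others' welfare with OrbitCom) = 2265 − 1803 = $462M.

OrbitCom pays $462M.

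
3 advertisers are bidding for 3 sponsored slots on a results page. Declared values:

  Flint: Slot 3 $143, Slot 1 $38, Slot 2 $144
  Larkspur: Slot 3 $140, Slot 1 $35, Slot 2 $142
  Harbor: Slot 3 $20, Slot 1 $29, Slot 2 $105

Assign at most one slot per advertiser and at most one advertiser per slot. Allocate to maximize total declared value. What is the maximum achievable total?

Maximum total: $314

Treat this as an assignment problem: match each advertiser to one slot.
Optimal: Flint→Slot 3 ($143), Larkspur→Slot 2 ($142), Harbor→Slot 1 ($29) — total 143+142+29 = $314.
Max-entry greedy (repeatedly take the single best remaining cell) gives $313, worse by 1.
Next-best assignment: Flint→Slot 2, Larkspur→Slot 3, Harbor→Slot 1 = $313.
Swapping Flint↔Harbor (Flint→Slot 1 $38, Harbor→Slot 3 $20) loses 114.
Checked against all permutations: $314 is optimal.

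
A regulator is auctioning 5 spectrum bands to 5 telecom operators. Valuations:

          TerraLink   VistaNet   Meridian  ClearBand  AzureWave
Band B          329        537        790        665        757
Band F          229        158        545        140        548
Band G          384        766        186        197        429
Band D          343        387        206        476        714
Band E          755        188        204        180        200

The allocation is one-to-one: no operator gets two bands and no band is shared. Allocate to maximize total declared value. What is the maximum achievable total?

Optimal: TerraLink→Band E ($755M), VistaNet→Band G ($766M), Meridian→Band F ($545M), ClearBand→Band B ($665M), AzureWave→Band D ($714M) — total 755+766+545+665+714 = $3445M.
Max-entry greedy (repeatedly take the single best remaining cell) gives $3165M, worse by 280.
Every other assignment is strictly worse.

Max total: $3445M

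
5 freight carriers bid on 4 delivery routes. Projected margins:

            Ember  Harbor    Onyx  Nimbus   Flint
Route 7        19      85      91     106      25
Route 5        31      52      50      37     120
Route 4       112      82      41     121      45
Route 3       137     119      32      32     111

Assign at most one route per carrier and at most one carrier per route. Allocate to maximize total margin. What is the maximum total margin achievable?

Maximum total: $469k

Optimal: Onyx→Route 7 ($91k), Flint→Route 5 ($120k), Nimbus→Route 4 ($121k), Ember→Route 3 ($137k) — total 91+120+121+137 = $469k.
Column-greedy (each route in turn goes to its best remaining carrier) gives $457k, worse by 12.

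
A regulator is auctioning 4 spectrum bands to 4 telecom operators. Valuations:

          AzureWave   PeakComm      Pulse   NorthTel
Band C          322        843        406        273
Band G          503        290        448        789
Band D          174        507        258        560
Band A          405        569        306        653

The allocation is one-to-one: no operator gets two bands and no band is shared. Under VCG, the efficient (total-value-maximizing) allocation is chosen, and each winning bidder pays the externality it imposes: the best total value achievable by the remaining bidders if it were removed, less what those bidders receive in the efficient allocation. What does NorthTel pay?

NorthTel pays $190M.

Efficient allocation: AzureWave→Band A ($405M), PeakComm→Band C ($843M), Pulse→Band D ($258M), NorthTel→Band G ($789M); total welfare W = $2295M.
NorthTel receives Band G at value $789M, so the others get W − 789 = $1506M.
Without NorthTel: best allocation of the remaining 3 bidders over all 4 bands is AzureWave→Band A ($405M), PeakComm→Band C ($843M), Pulse→Band G ($448M), total $1696M.
VCG payment = (others' best without NorthTel) − (others' welfare with NorthTel) = 1696 − 1506 = $190M.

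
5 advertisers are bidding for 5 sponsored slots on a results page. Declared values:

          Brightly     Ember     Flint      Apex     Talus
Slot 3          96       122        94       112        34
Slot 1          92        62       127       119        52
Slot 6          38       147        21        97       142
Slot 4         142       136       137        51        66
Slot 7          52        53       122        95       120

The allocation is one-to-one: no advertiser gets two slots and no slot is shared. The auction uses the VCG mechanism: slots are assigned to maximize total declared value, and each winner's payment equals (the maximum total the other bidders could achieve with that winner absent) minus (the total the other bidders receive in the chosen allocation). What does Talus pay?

Talus pays $2.

Efficient allocation: Brightly→Slot 4 ($142), Ember→Slot 6 ($147), Flint→Slot 1 ($127), Apex→Slot 3 ($112), Talus→Slot 7 ($120); total welfare W = $648.
Talus receives Slot 7 at value $120, so the others get W − 120 = $528.
Without Talus: best allocation of the remaining 4 bidders over all 5 slots is Brightly→Slot 4 ($142), Ember→Slot 6 ($147), Flint→Slot 7 ($122), Apex→Slot 1 ($119), total $530.
VCG payment = (others' best without Talus) − (others' welfare with Talus) = 530 − 528 = $2.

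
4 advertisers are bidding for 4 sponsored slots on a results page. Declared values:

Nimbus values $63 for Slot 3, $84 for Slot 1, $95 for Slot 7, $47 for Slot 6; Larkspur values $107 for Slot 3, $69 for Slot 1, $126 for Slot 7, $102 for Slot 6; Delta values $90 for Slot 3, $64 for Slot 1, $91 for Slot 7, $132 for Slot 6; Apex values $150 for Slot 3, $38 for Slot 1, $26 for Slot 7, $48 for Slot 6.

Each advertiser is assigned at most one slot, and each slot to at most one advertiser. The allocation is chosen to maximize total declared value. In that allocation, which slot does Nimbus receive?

Nimbus receives Slot 1.

Optimal: Nimbus→Slot 1 ($84), Larkspur→Slot 7 ($126), Delta→Slot 6 ($132), Apex→Slot 3 ($150) — total 84+126+132+150 = $492.
Row-greedy (each advertiser in turn takes its best remaining slot) gives $372, worse by 120.
Next-best assignment: Nimbus→Slot 7, Larkspur→Slot 1, Delta→Slot 6, Apex→Slot 3 = $446.
Nimbus's own top slot is Slot 7 ($95), but forcing Nimbus→Slot 7 and reassigning the rest optimally gives only $446 — worse by 46.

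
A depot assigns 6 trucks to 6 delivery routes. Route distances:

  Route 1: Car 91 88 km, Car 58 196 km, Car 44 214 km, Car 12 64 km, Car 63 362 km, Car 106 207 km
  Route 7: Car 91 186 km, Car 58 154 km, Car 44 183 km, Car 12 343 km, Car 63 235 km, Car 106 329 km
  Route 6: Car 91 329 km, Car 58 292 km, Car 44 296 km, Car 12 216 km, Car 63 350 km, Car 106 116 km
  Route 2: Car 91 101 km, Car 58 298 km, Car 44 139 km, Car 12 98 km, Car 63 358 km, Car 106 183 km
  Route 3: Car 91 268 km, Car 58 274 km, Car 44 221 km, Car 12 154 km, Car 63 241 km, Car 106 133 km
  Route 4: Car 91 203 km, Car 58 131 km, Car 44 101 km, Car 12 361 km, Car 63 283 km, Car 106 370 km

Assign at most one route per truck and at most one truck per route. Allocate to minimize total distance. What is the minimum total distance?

Minimum total: 777 km

This is the linear assignment problem.
Optimal: Car 91→Route 2 (101 km), Car 58→Route 7 (154 km), Car 44→Route 4 (101 km), Car 12→Route 1 (64 km), Car 63→Route 3 (241 km), Car 106→Route 6 (116 km) — total 101+154+101+64+241+116 = 777 km.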